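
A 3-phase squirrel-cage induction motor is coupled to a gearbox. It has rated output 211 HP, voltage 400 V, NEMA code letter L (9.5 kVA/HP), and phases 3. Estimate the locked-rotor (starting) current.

2890 A

S_LR = 9.5 × 211 = 2004.5 kVA
I_LR = S_LR/(√3·V_L) = 2004500/(1.732×400) = 2890 A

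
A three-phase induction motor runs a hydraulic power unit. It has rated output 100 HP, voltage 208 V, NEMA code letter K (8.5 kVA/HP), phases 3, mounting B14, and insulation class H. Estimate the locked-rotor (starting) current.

2360 A

S_LR = 8.5 × 100 = 850 kVA
I_LR = S_LR/(√3·V_L) = 850000/(1.732×208) = 2360 A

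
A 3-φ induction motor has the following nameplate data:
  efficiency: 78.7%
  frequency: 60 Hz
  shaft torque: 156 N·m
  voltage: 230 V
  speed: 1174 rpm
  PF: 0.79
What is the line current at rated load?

77.4 A

ω = 2π×1174/60 = 122.9 rad/s; P_out = τω = 156 × 122.9 = 19172 W
P_in = P_out / η = 19172 / 0.787 = 24361 W
I_L = P_in / (√3·V_L·cosφ) = 24361 / (1.732 × 230 × 0.79) = 77.4 A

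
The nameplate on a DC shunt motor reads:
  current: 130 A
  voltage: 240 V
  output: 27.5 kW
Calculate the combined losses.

3.7 kW

P_in = V·I = 240×130 = 31200 W
P_out = 27500 W
Losses = P_in − P_out = 31200 − 27500 = 3700 W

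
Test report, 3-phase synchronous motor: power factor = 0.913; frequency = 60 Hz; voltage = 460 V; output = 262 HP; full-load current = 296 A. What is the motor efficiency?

P_out = 262 × 746 = 195452 W
P_in = √3·V_L·I_L·cosφ = 1.732 × 460 × 296 × 0.913 = 215312 W
η = P_out / P_in = 195452 / 215312 = 0.908 = 90.8%

90.8 %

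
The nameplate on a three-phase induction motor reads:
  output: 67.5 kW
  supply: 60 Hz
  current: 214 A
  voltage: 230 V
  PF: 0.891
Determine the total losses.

P_in = √3·V·I·cosφ = 1.732×230×214×0.891 = 75957 W
P_out = 67500 W
Losses = P_in − P_out = 75957 − 67500 = 8457 W

8460 W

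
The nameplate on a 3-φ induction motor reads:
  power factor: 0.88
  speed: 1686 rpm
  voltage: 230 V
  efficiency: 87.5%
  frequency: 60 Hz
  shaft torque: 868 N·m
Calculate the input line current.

500 A

ω = 2π×1686/60 = 176.6 rad/s; P_out = τω = 868 × 176.6 = 153289 W
P_in = P_out / η = 153289 / 0.875 = 175187 W
I_L = P_in / (√3·V_L·cosφ) = 175187 / (1.732 × 230 × 0.88) = 500 A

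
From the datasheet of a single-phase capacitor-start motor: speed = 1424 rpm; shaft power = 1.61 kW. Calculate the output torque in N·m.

10.8 N·m

ω = 2π × 1424/60 = 149.1 rad/s
τ = P/ω = 1610/149.1 = 10.8 N·m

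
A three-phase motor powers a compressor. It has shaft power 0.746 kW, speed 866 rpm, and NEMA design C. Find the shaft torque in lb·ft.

ω = 2π × 866/60 = 90.69 rad/s
τ = P/ω = 746/90.69 = 8.226 N·m
In lb·ft: 8.226/1.356 = 6.07 lb·ft

6.07 lb·ft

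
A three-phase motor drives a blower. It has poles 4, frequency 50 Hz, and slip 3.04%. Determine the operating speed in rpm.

1454 rpm

n_s = 120f/p = 120×50/4 = 1500 rpm
n = n_s(1 − s) = 1500 × (1 − 0.0304) = 1454 rpm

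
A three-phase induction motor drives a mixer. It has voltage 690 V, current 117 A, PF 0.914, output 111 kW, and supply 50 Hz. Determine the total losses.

16.8 kW

P_in = √3·V·I·cosφ = 1.732×690×117×0.914 = 127799 W
P_out = 111000 W
Losses = P_in − P_out = 127799 − 111000 = 16799 W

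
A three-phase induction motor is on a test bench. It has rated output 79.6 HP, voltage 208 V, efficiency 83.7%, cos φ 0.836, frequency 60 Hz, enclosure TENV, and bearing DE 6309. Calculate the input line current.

P_out = 79.6 × 746 = 59382 W
P_in = P_out / η = 59382 / 0.837 = 70946 W
I_L = P_in / (√3·V_L·cosφ) = 70946 / (1.732 × 208 × 0.836) = 236 A

236 A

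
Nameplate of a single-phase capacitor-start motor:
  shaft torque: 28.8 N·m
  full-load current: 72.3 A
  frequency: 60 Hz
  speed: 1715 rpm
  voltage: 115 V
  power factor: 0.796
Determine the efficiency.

ω = 2π × 1715/60 = 179.6 rad/s; P_out = τω = 28.8 × 179.6 = 5172 W
P_in = V·I·cosφ = 115 × 72.3 × 0.796 = 6618 W
η = P_out / P_in = 5172 / 6618 = 0.782 = 78.2%

78.2 %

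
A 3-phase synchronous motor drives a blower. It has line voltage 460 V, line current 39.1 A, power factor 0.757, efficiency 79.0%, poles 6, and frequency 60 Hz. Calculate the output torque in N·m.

P_in = √3·V·I·cosφ = 1.732 × 460 × 39.1 × 0.757 = 23582 W
P_out = η·P_in = 0.79 × 23582 = 18630 W
n = n_s = 120×60/6 = 1200 rpm (synchronous)
ω = 2π×1200/60 = 125.7 rad/s
τ = P_out/ω = 18630/125.7 = 148 N·m

148 N·m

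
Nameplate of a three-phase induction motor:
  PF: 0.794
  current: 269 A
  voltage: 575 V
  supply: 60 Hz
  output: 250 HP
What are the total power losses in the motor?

26.2 kW

P_in = √3·V·I·cosφ = 1.732×575×269×0.794 = 212710 W
P_out = 250×746 = 186500 W
Losses = P_in − P_out = 212710 − 186500 = 26210 W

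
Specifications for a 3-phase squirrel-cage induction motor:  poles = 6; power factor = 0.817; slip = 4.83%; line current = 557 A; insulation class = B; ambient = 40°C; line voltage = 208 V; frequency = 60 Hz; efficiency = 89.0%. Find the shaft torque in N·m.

1220 N·m

P_in = √3·V·I·cosφ = 1.732 × 208 × 557 × 0.817 = 163941 W
P_out = η·P_in = 0.89 × 163941 = 145907 W
n_s = 120×60/6 = 1200 rpm; n = 1200×(1−0.0483) = 1142 rpm
ω = 2π×1142/60 = 119.6 rad/s
τ = P_out/ω = 145907/119.6 = 1220 N·m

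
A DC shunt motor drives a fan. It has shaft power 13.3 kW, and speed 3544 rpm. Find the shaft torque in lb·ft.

26.4 lb·ft

ω = 2π × 3544/60 = 371.1 rad/s
τ = P/ω = 13300/371.1 = 35.84 N·m
In lb·ft: 35.84/1.356 = 26.4 lb·ft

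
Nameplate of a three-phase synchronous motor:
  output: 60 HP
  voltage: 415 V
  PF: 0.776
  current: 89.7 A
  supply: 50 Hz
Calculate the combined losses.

P_in = √3·V·I·cosφ = 1.732×415×89.7×0.776 = 50032 W
P_out = 60×746 = 44760 W
Losses = P_in − P_out = 50032 − 44760 = 5272 W

5.27 kW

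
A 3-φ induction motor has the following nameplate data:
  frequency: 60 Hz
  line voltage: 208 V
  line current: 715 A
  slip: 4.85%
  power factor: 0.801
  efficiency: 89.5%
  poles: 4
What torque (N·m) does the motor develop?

1030 N·m

P_in = √3·V·I·cosφ = 1.732 × 208 × 715 × 0.801 = 206324 W
P_out = η·P_in = 0.895 × 206324 = 184660 W
n_s = 120×60/4 = 1800 rpm; n = 1800×(1−0.0485) = 1713 rpm
ω = 2π×1713/60 = 179.4 rad/s
τ = P_out/ω = 184660/179.4 = 1030 N·m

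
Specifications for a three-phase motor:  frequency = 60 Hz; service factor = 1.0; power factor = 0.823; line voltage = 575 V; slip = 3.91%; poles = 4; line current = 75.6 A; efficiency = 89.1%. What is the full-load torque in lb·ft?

P_in = √3·V·I·cosφ = 1.732 × 575 × 75.6 × 0.823 = 61964 W
P_out = η·P_in = 0.891 × 61964 = 55210 W
n_s = 120×60/4 = 1800 rpm; n = 1800×(1−0.0391) = 1730 rpm
ω = 2π×1730/60 = 181.2 rad/s
τ = P_out/ω = 55210/181.2 = 304.7 N·m
In lb·ft: 304.7/1.356 = 225 lb·ft

225 lb·ft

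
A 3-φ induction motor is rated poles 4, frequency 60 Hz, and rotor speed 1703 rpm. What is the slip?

n_s = 120f/p = 120×60/4 = 1800 rpm
s = (n_s − n)/n_s = (1800 − 1703)/1800 = 0.0539

5.39 %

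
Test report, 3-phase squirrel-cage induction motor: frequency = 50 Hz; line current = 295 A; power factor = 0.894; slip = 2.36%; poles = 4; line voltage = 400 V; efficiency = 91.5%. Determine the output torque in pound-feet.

804 lb·ft

P_in = √3·V·I·cosφ = 1.732 × 400 × 295 × 0.894 = 182712 W
P_out = η·P_in = 0.915 × 182712 = 167181 W
n_s = 120×50/4 = 1500 rpm; n = 1500×(1−0.0236) = 1465 rpm
ω = 2π×1465/60 = 153.4 rad/s
τ = P_out/ω = 167181/153.4 = 1090 N·m
In lb·ft: 1090/1.356 = 804 lb·ft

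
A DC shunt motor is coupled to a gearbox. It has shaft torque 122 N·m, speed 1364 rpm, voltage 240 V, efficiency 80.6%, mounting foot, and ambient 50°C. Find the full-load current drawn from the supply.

ω = 2π×1364/60 = 142.8 rad/s; P_out = τω = 122 × 142.8 = 17422 W
P_in = P_out / η = 17422 / 0.806 = 21615 W
I = P_in / V = 21615 / 240 = 90.1 A

90.1 A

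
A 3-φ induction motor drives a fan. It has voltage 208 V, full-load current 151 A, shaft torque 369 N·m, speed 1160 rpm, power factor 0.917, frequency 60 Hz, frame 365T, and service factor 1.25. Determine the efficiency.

89.9 %

ω = 2π × 1160/60 = 121.5 rad/s; P_out = τω = 369 × 121.5 = 44834 W
P_in = √3·V_L·I_L·cosφ = 1.732 × 208 × 151 × 0.917 = 49884 W
η = P_out / P_in = 44834 / 49884 = 0.899 = 89.9%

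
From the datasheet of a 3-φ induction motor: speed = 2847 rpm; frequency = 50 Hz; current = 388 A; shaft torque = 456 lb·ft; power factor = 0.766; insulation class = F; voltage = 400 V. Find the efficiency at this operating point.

τ = 456 lb·ft × 1.356 = 618.3 N·m
ω = 2π × 2847/60 = 298.1 rad/s; P_out = τω = 618.3 × 298.1 = 184315 W
P_in = √3·V_L·I_L·cosφ = 1.732 × 400 × 388 × 0.766 = 205906 W
η = P_out / P_in = 184315 / 205906 = 0.895 = 89.5%

89.5 %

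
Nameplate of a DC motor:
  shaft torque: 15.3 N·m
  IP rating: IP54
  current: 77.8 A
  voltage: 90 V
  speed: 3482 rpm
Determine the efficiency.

ω = 2π × 3482/60 = 364.6 rad/s; P_out = τω = 15.3 × 364.6 = 5578 W
P_in = V·I = 90 × 77.8 = 7002 W
η = P_out / P_in = 5578 / 7002 = 0.797 = 79.7%

79.7 %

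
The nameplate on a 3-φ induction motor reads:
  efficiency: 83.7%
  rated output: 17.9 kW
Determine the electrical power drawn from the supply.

P_out = 17900 W
P_in = P_out/η = 17900/0.837 = 21386 W = 21.4 kW

21.4 kW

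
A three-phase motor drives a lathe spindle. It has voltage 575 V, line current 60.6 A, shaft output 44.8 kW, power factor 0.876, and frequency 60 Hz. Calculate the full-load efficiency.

84.7 %

P_out = 44.8 kW = 44800 W
P_in = √3·V_L·I_L·cosφ = 1.732 × 575 × 60.6 × 0.876 = 52868 W
η = P_out / P_in = 44800 / 52868 = 0.847 = 84.7%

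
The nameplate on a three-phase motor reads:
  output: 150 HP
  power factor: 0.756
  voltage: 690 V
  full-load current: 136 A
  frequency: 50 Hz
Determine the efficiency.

P_out = 150 × 746 = 111900 W
P_in = √3·V_L·I_L·cosφ = 1.732 × 690 × 136 × 0.756 = 122873 W
η = P_out / P_in = 111900 / 122873 = 0.911 = 91.1%

91.1 %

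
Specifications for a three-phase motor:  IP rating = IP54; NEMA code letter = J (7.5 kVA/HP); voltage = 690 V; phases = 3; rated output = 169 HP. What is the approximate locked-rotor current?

S_LR = 7.5 × 169 = 1267.5 kVA
I_LR = S_LR/(√3·V_L) = 1267500/(1.732×690) = 1060 A

1060 A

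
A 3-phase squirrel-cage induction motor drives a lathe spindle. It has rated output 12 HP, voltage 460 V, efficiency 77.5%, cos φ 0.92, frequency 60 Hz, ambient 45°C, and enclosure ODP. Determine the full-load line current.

P_out = 12 × 746 = 8952 W
P_in = P_out / η = 8952 / 0.775 = 11551 W
I_L = P_in / (√3·V_L·cosφ) = 11551 / (1.732 × 460 × 0.92) = 15.8 A

15.8 A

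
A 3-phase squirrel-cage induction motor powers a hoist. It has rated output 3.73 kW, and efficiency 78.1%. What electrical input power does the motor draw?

P_out = 3730 W
P_in = P_out/η = 3730/0.781 = 4776 W = 4.78 kW

4.78 kW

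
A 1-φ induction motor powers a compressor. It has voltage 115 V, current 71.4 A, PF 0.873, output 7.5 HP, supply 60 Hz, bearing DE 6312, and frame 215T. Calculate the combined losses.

1570 W

P_in = V·I·cosφ = 115×71.4×0.873 = 7168 W
P_out = 7.5×746 = 5595 W
Losses = P_in − P_out = 7168 − 5595 = 1573 W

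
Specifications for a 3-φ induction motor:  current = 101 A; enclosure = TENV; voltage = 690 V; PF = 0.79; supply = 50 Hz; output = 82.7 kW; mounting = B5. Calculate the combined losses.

P_in = √3·V·I·cosφ = 1.732×690×101×0.79 = 95355 W
P_out = 82700 W
Losses = P_in − P_out = 95355 − 82700 = 12655 W

12.7 kW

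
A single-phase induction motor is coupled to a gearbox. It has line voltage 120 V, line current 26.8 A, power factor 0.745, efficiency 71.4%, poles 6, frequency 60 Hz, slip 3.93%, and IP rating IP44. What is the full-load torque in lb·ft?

P_in = V·I·cosφ = 120 × 26.8 × 0.745 = 2396 W
P_out = η·P_in = 0.714 × 2396 = 1711 W
n_s = 120×60/6 = 1200 rpm; n = 1200×(1−0.0393) = 1153 rpm
ω = 2π×1153/60 = 120.7 rad/s
τ = P_out/ω = 1711/120.7 = 14.18 N·m
In lb·ft: 14.18/1.356 = 10.5 lb·ft

10.5 lb·ft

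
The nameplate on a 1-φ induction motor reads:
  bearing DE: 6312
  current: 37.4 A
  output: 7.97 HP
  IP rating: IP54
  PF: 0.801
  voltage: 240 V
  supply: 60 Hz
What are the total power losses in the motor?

1240 W

P_in = V·I·cosφ = 240×37.4×0.801 = 7190 W
P_out = 7.97×746 = 5946 W
Losses = P_in − P_out = 7190 − 5946 = 1244 W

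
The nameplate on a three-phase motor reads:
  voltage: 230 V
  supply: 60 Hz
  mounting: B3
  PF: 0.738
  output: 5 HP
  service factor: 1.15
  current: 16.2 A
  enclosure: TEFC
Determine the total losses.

1030 W

P_in = √3·V·I·cosφ = 1.732×230×16.2×0.738 = 4763 W
P_out = 5×746 = 3730 W
Losses = P_in − P_out = 4763 − 3730 = 1033 W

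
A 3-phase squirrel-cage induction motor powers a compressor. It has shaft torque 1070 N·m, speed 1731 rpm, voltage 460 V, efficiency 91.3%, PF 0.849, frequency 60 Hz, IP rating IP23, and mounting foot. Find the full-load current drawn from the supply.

314 A

ω = 2π×1731/60 = 181.3 rad/s; P_out = τω = 1070 × 181.3 = 193991 W
P_in = P_out / η = 193991 / 0.913 = 212476 W
I_L = P_in / (√3·V_L·cosφ) = 212476 / (1.732 × 460 × 0.849) = 314 A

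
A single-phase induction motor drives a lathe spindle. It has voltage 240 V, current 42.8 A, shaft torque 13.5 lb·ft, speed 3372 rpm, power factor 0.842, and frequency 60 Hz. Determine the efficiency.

74.7 %

τ = 13.5 lb·ft × 1.356 = 18.31 N·m
ω = 2π × 3372/60 = 353.1 rad/s; P_out = τω = 18.31 × 353.1 = 6465 W
P_in = V·I·cosφ = 240 × 42.8 × 0.842 = 8649 W
η = P_out / P_in = 6465 / 8649 = 0.747 = 74.7%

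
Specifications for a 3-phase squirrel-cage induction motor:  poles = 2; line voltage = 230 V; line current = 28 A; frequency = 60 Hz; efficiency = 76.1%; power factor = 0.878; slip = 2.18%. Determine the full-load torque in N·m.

20.2 N·m

P_in = √3·V·I·cosφ = 1.732 × 230 × 28 × 0.878 = 9793 W
P_out = η·P_in = 0.761 × 9793 = 7452 W
n_s = 120×60/2 = 3600 rpm; n = 3600×(1−0.0218) = 3522 rpm
ω = 2π×3522/60 = 368.8 rad/s
τ = P_out/ω = 7452/368.8 = 20.2 N·m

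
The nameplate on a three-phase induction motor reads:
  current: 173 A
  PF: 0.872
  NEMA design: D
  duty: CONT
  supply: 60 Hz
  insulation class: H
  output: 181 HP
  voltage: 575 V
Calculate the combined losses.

P_in = √3·V·I·cosφ = 1.732×575×173×0.872 = 150237 W
P_out = 181×746 = 135026 W
Losses = P_in − P_out = 150237 − 135026 = 15211 W

15.2 kW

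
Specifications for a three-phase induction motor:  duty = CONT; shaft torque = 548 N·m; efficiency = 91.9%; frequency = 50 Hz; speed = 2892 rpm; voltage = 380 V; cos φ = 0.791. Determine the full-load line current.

347 A

ω = 2π×2892/60 = 302.8 rad/s; P_out = τω = 548 × 302.8 = 165934 W
P_in = P_out / η = 165934 / 0.919 = 180559 W
I_L = P_in / (√3·V_L·cosφ) = 180559 / (1.732 × 380 × 0.791) = 347 A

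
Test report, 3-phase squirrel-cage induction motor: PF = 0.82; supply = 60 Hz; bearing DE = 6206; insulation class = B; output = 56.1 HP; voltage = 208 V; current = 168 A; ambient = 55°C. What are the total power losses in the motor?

P_in = √3·V·I·cosφ = 1.732×208×168×0.82 = 49629 W
P_out = 56.1×746 = 41851 W
Losses = P_in − P_out = 49629 − 41851 = 7778 W

7.78 kW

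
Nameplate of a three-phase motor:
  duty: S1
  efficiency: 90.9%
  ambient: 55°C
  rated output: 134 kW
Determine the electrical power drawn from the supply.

P_out = 134000 W
P_in = P_out/η = 134000/0.909 = 147415 W = 147 kW

147 kW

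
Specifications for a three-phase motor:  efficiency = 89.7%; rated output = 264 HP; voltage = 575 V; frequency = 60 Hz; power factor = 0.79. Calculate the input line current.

279 A

P_out = 264 × 746 = 196944 W
P_in = P_out / η = 196944 / 0.897 = 219559 W
I_L = P_in / (√3·V_L·cosφ) = 219559 / (1.732 × 575 × 0.79) = 279 A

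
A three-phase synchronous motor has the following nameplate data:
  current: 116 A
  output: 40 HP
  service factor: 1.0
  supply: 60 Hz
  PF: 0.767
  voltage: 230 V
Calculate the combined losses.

5.6 kW

P_in = √3·V·I·cosφ = 1.732×230×116×0.767 = 35443 W
P_out = 40×746 = 29840 W
Losses = P_in − P_out = 35443 − 29840 = 5603 W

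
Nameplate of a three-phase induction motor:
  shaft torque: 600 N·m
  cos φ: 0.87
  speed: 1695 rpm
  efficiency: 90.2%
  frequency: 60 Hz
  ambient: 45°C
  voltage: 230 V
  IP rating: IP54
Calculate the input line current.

ω = 2π×1695/60 = 177.5 rad/s; P_out = τω = 600 × 177.5 = 106500 W
P_in = P_out / η = 106500 / 0.902 = 118071 W
I_L = P_in / (√3·V_L·cosφ) = 118071 / (1.732 × 230 × 0.87) = 341 A

341 A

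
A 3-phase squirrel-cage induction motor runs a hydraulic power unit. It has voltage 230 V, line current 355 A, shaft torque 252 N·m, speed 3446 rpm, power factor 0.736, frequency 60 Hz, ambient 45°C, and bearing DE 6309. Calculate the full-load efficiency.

87.4 %

ω = 2π × 3446/60 = 360.9 rad/s; P_out = τω = 252 × 360.9 = 90947 W
P_in = √3·V_L·I_L·cosφ = 1.732 × 230 × 355 × 0.736 = 104084 W
η = P_out / P_in = 90947 / 104084 = 0.874 = 87.4%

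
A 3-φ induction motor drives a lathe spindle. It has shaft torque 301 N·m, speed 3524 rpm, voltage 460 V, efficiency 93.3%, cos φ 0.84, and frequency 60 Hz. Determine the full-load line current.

178 A

ω = 2π×3524/60 = 369 rad/s; P_out = τω = 301 × 369 = 111069 W
P_in = P_out / η = 111069 / 0.933 = 119045 W
I_L = P_in / (√3·V_L·cosφ) = 119045 / (1.732 × 460 × 0.84) = 178 A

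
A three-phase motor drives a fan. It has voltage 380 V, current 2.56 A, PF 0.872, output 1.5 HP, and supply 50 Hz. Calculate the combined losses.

P_in = √3·V·I·cosφ = 1.732×380×2.56×0.872 = 1469 W
P_out = 1.5×746 = 1119 W
Losses = P_in − P_out = 1469 − 1119 = 350 W

350 W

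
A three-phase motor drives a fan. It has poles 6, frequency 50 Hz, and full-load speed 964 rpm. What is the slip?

3.6 %

n_s = 120f/p = 120×50/6 = 1000 rpm
s = (n_s − n)/n_s = (1000 − 964)/1000 = 0.0360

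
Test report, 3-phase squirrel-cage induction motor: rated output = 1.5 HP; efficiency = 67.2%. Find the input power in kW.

P_out = 1.5 × 746 = 1119 W
P_in = P_out/η = 1119/0.672 = 1665 W = 1.67 kW

1.67 kW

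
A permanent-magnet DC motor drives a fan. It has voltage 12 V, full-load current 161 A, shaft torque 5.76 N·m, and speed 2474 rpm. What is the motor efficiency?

77.2 %

ω = 2π × 2474/60 = 259.1 rad/s; P_out = τω = 5.76 × 259.1 = 1492 W
P_in = V·I = 12 × 161 = 1932 W
η = P_out / P_in = 1492 / 1932 = 0.772 = 77.2%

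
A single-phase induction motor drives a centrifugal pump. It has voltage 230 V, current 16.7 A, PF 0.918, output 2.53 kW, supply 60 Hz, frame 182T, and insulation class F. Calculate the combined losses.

P_in = V·I·cosφ = 230×16.7×0.918 = 3526 W
P_out = 2530 W
Losses = P_in − P_out = 3526 − 2530 = 996 W

996 W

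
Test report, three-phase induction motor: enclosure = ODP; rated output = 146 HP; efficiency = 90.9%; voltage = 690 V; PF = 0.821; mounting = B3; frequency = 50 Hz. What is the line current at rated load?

122 A

P_out = 146 × 746 = 108916 W
P_in = P_out / η = 108916 / 0.909 = 119820 W
I_L = P_in / (√3·V_L·cosφ) = 119820 / (1.732 × 690 × 0.821) = 122 A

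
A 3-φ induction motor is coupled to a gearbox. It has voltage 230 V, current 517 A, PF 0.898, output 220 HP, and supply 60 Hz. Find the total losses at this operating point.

20800 W

P_in = √3·V·I·cosφ = 1.732×230×517×0.898 = 184945 W
P_out = 220×746 = 164120 W
Losses = P_in − P_out = 184945 − 164120 = 20825 W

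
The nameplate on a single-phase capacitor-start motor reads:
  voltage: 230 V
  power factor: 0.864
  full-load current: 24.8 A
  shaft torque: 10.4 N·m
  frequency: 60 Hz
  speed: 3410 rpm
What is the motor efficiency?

75.4 %

ω = 2π × 3410/60 = 357.1 rad/s; P_out = τω = 10.4 × 357.1 = 3714 W
P_in = V·I·cosφ = 230 × 24.8 × 0.864 = 4928 W
η = P_out / P_in = 3714 / 4928 = 0.754 = 75.4%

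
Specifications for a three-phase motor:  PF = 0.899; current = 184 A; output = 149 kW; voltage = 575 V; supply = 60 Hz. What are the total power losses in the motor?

P_in = √3·V·I·cosφ = 1.732×575×184×0.899 = 164738 W
P_out = 149000 W
Losses = P_in − P_out = 164738 − 149000 = 15738 W

15700 W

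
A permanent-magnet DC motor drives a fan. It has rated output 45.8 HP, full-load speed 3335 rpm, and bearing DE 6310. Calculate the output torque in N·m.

P_out = 45.8 × 746 = 34167 W
ω = 2π × 3335/60 = 349.2 rad/s
τ = P_out/ω = 34167/349.2 = 97.8 N·m

97.8 N·m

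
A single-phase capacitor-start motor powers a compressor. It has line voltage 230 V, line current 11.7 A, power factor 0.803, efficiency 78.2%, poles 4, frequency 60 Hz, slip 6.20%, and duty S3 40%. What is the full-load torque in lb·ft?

P_in = V·I·cosφ = 230 × 11.7 × 0.803 = 2161 W
P_out = η·P_in = 0.782 × 2161 = 1690 W
n_s = 120×60/4 = 1800 rpm; n = 1800×(1−0.062) = 1688 rpm
ω = 2π×1688/60 = 176.8 rad/s
τ = P_out/ω = 1690/176.8 = 9.559 N·m
In lb·ft: 9.559/1.356 = 7.05 lb·ft

7.05 lb·ft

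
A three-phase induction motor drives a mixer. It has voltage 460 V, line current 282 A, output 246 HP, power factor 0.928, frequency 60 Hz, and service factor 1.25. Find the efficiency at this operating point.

88.0 %

P_out = 246 × 746 = 183516 W
P_in = √3·V_L·I_L·cosφ = 1.732 × 460 × 282 × 0.928 = 208498 W
η = P_out / P_in = 183516 / 208498 = 0.880 = 88.0%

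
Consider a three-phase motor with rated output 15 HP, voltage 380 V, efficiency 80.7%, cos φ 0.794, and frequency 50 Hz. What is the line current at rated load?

26.5 A

P_out = 15 × 746 = 11190 W
P_in = P_out / η = 11190 / 0.807 = 13866 W
I_L = P_in / (√3·V_L·cosφ) = 13866 / (1.732 × 380 × 0.794) = 26.5 A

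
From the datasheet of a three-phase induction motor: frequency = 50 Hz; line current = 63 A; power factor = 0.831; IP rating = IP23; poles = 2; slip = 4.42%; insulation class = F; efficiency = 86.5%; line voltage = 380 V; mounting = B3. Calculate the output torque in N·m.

99.3 N·m

P_in = √3·V·I·cosφ = 1.732 × 380 × 63 × 0.831 = 34457 W
P_out = η·P_in = 0.865 × 34457 = 29805 W
n_s = 120×50/2 = 3000 rpm; n = 3000×(1−0.0442) = 2867 rpm
ω = 2π×2867/60 = 300.2 rad/s
τ = P_out/ω = 29805/300.2 = 99.3 N·m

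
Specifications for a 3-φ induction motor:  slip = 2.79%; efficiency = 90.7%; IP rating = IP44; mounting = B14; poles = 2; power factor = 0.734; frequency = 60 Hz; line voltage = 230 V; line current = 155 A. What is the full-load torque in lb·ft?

P_in = √3·V·I·cosφ = 1.732 × 230 × 155 × 0.734 = 45321 W
P_out = η·P_in = 0.907 × 45321 = 41106 W
n_s = 120×60/2 = 3600 rpm; n = 3600×(1−0.0279) = 3500 rpm
ω = 2π×3500/60 = 366.5 rad/s
τ = P_out/ω = 41106/366.5 = 112.2 N·m
In lb·ft: 112.2/1.356 = 82.7 lb·ft

82.7 lb·ft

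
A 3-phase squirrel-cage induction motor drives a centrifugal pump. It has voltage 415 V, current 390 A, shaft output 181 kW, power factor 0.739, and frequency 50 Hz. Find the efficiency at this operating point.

87.4 %

P_out = 181 kW = 181000 W
P_in = √3·V_L·I_L·cosφ = 1.732 × 415 × 390 × 0.739 = 207160 W
η = P_out / P_in = 181000 / 207160 = 0.874 = 87.4%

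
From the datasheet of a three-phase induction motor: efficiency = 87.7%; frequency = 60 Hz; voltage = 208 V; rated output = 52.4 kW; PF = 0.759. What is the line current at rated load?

219 A

P_out = 52.4 kW = 52400 W
P_in = P_out / η = 52400 / 0.877 = 59749 W
I_L = P_in / (√3·V_L·cosφ) = 59749 / (1.732 × 208 × 0.759) = 219 A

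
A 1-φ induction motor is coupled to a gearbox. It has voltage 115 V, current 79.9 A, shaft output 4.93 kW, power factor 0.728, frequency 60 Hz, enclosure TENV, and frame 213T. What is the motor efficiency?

73.7 %

P_out = 4.93 kW = 4930 W
P_in = V·I·cosφ = 115 × 79.9 × 0.728 = 6689 W
η = P_out / P_in = 4930 / 6689 = 0.737 = 73.7%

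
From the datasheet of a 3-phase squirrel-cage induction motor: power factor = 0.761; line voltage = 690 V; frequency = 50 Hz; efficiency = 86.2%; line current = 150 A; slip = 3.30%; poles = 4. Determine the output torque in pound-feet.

P_in = √3·V·I·cosφ = 1.732 × 690 × 150 × 0.761 = 136418 W
P_out = η·P_in = 0.862 × 136418 = 117592 W
n_s = 120×50/4 = 1500 rpm; n = 1500×(1−0.033) = 1451 rpm
ω = 2π×1451/60 = 151.9 rad/s
τ = P_out/ω = 117592/151.9 = 774.1 N·m
In lb·ft: 774.1/1.356 = 571 lb·ft

571 lb·ft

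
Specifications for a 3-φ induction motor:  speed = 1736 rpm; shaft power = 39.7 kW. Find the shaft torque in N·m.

ω = 2π × 1736/60 = 181.8 rad/s
τ = P/ω = 39700/181.8 = 218 N·m

218 N·m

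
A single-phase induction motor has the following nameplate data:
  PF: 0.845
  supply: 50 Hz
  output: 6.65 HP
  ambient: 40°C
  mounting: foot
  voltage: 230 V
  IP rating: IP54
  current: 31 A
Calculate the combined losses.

1.06 kW

P_in = V·I·cosφ = 230×31×0.845 = 6025 W
P_out = 6.65×746 = 4961 W
Losses = P_in − P_out = 6025 − 4961 = 1064 W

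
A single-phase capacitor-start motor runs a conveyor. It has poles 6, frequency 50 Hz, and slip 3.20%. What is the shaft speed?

968 rpm

n_s = 120f/p = 120×50/6 = 1000 rpm
n = n_s(1 − s) = 1000 × (1 − 0.032) = 968 rpm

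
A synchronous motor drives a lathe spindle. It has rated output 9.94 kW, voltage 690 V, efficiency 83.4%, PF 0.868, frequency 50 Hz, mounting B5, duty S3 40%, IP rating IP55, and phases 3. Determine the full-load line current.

11.5 A

P_out = 9.94 kW = 9940 W
P_in = P_out / η = 9940 / 0.834 = 11918 W
I_L = P_in / (√3·V_L·cosφ) = 11918 / (1.732 × 690 × 0.868) = 11.5 A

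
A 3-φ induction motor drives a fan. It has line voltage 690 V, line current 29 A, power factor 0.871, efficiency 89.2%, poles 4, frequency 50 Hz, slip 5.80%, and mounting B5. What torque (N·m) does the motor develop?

182 N·m

P_in = √3·V·I·cosφ = 1.732 × 690 × 29 × 0.871 = 30187 W
P_out = η·P_in = 0.892 × 30187 = 26927 W
n_s = 120×50/4 = 1500 rpm; n = 1500×(1−0.058) = 1413 rpm
ω = 2π×1413/60 = 148 rad/s
τ = P_out/ω = 26927/148 = 182 N·m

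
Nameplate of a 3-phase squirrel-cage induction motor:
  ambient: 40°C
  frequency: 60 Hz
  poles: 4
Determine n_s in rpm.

1800 rpm

n_s = 120f/p = 120×60/4 = 1800 rpm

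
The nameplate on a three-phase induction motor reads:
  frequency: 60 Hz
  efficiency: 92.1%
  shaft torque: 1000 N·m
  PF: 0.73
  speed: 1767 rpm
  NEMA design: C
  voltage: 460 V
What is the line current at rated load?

345 A

ω = 2π×1767/60 = 185 rad/s; P_out = τω = 1000 × 185 = 185000 W
P_in = P_out / η = 185000 / 0.921 = 200869 W
I_L = P_in / (√3·V_L·cosφ) = 200869 / (1.732 × 460 × 0.73) = 345 A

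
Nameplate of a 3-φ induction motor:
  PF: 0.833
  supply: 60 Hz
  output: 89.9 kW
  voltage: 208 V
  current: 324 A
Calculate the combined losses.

7.33 kW

P_in = √3·V·I·cosφ = 1.732×208×324×0.833 = 97230 W
P_out = 89900 W
Losses = P_in − P_out = 97230 − 89900 = 7330 W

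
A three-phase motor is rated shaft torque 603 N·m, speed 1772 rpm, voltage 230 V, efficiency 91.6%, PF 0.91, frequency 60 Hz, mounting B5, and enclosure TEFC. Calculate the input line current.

ω = 2π×1772/60 = 185.6 rad/s; P_out = τω = 603 × 185.6 = 111917 W
P_in = P_out / η = 111917 / 0.916 = 122180 W
I_L = P_in / (√3·V_L·cosφ) = 122180 / (1.732 × 230 × 0.91) = 337 A

337 A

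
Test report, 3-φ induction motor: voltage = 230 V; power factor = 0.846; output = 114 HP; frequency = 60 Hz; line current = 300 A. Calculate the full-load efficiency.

P_out = 114 × 746 = 85044 W
P_in = √3·V_L·I_L·cosφ = 1.732 × 230 × 300 × 0.846 = 101104 W
η = P_out / P_in = 85044 / 101104 = 0.841 = 84.1%

84.1 %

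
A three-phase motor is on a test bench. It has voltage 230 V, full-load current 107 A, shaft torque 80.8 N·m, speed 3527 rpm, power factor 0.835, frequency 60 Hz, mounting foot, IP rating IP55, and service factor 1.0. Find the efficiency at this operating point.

ω = 2π × 3527/60 = 369.3 rad/s; P_out = τω = 80.8 × 369.3 = 29839 W
P_in = √3·V_L·I_L·cosφ = 1.732 × 230 × 107 × 0.835 = 35591 W
η = P_out / P_in = 29839 / 35591 = 0.838 = 83.8%

83.8 %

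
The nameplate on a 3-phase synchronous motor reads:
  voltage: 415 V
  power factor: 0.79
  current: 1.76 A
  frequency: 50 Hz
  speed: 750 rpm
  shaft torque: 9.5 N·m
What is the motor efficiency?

ω = 2π × 750/60 = 78.54 rad/s; P_out = τω = 9.5 × 78.54 = 746 W
P_in = √3·V_L·I_L·cosφ = 1.732 × 415 × 1.76 × 0.79 = 999 W
η = P_out / P_in = 746 / 999 = 0.747 = 74.7%

74.7 %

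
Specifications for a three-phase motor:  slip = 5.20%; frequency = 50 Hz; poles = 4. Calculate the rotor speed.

1422 rpm

n_s = 120f/p = 120×50/4 = 1500 rpm
n = n_s(1 − s) = 1500 × (1 − 0.052) = 1422 rpm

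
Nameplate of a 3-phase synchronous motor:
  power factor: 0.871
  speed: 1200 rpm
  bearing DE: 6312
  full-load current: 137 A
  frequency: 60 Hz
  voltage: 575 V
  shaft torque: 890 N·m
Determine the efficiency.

94.1 %

ω = 2π × 1200/60 = 125.7 rad/s; P_out = τω = 890 × 125.7 = 111873 W
P_in = √3·V_L·I_L·cosφ = 1.732 × 575 × 137 × 0.871 = 118838 W
η = P_out / P_in = 111873 / 118838 = 0.941 = 94.1%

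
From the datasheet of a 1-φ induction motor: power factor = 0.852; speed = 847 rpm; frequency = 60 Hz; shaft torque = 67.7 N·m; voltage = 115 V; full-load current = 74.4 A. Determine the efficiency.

ω = 2π × 847/60 = 88.7 rad/s; P_out = τω = 67.7 × 88.7 = 6005 W
P_in = V·I·cosφ = 115 × 74.4 × 0.852 = 7290 W
η = P_out / P_in = 6005 / 7290 = 0.824 = 82.4%

82.4 %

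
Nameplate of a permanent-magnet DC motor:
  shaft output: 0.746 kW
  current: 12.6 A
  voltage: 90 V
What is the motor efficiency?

P_out = 0.746 kW = 746 W
P_in = V·I = 90 × 12.6 = 1134 W
η = P_out / P_in = 746 / 1134 = 0.658 = 65.8%

65.8 %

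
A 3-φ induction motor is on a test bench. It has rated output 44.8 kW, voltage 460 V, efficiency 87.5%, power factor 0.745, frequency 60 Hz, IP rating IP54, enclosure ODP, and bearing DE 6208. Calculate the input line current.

86.3 A

P_out = 44.8 kW = 44800 W
P_in = P_out / η = 44800 / 0.875 = 51200 W
I_L = P_in / (√3·V_L·cosφ) = 51200 / (1.732 × 460 × 0.745) = 86.3 A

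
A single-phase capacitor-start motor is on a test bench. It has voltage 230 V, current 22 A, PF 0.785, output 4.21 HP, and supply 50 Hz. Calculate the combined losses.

831 W

P_in = V·I·cosφ = 230×22×0.785 = 3972 W
P_out = 4.21×746 = 3141 W
Losses = P_in − P_out = 3972 − 3141 = 831 W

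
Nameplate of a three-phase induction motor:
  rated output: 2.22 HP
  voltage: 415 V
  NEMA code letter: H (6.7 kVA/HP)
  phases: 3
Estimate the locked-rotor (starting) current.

S_LR = 6.7 × 2.22 = 14.874 kVA
I_LR = S_LR/(√3·V_L) = 14874/(1.732×415) = 20.7 A

20.7 A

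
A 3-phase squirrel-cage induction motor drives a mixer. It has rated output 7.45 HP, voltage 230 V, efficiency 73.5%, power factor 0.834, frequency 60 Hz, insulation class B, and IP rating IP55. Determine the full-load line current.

P_out = 7.45 × 746 = 5558 W
P_in = P_out / η = 5558 / 0.735 = 7562 W
I_L = P_in / (√3·V_L·cosφ) = 7562 / (1.732 × 230 × 0.834) = 22.8 A

22.8 A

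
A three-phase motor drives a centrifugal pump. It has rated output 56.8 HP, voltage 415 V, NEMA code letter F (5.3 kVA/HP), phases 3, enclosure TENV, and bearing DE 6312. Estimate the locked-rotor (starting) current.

S_LR = 5.3 × 56.8 = 301.04 kVA
I_LR = S_LR/(√3·V_L) = 301040/(1.732×415) = 419 A

419 A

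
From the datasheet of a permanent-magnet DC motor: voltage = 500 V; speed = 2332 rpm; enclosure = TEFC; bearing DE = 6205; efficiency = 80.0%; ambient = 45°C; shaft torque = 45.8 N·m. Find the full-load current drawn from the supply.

ω = 2π×2332/60 = 244.2 rad/s; P_out = τω = 45.8 × 244.2 = 11184 W
P_in = P_out / η = 11184 / 0.800 = 13980 W
I = P_in / V = 13980 / 500 = 28 A

28 A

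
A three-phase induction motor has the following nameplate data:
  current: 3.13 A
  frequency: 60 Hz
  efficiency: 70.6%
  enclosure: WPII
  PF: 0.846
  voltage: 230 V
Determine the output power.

0.745 kW

P_in = √3·V·I·cosφ = 1.732 × 230 × 3.13 × 0.846 = 1055 W
P_out = η·P_in = 0.706 × 1055 = 745 W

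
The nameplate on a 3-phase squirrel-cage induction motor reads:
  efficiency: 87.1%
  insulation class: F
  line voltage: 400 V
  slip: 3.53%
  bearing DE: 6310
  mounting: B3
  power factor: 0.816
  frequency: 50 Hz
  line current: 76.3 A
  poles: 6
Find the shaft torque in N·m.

372 N·m

P_in = √3·V·I·cosφ = 1.732 × 400 × 76.3 × 0.816 = 43134 W
P_out = η·P_in = 0.871 × 43134 = 37570 W
n_s = 120×50/6 = 1000 rpm; n = 1000×(1−0.0353) = 965 rpm
ω = 2π×965/60 = 101.1 rad/s
τ = P_out/ω = 37570/101.1 = 372 N·m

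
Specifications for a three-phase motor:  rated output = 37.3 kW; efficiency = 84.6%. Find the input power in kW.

P_out = 37300 W
P_in = P_out/η = 37300/0.846 = 44090 W = 44.1 kW

44.1 kW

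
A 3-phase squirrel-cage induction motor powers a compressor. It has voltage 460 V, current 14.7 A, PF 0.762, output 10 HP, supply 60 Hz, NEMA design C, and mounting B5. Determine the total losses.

1.46 kW

P_in = √3·V·I·cosφ = 1.732×460×14.7×0.762 = 8924 W
P_out = 10×746 = 7460 W
Losses = P_in − P_out = 8924 − 7460 = 1464 W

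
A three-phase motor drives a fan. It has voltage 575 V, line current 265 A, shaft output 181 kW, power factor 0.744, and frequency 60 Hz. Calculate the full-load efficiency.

92.2 %

P_out = 181 kW = 181000 W
P_in = √3·V_L·I_L·cosφ = 1.732 × 575 × 265 × 0.744 = 196352 W
η = P_out / P_in = 181000 / 196352 = 0.922 = 92.2%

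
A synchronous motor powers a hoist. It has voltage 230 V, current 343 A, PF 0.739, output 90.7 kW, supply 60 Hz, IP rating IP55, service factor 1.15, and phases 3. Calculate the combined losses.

10300 W

P_in = √3·V·I·cosφ = 1.732×230×343×0.739 = 100975 W
P_out = 90700 W
Losses = P_in − P_out = 100975 − 90700 = 10275 W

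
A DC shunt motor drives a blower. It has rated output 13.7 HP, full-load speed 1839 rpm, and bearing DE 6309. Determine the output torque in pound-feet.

39.1 lb·ft

P_out = 13.7 × 746 = 10220 W
ω = 2π × 1839/60 = 192.6 rad/s
τ = P_out/ω = 10220/192.6 = 53.06 N·m
In lb·ft: 53.06/1.356 = 39.1 lb·ft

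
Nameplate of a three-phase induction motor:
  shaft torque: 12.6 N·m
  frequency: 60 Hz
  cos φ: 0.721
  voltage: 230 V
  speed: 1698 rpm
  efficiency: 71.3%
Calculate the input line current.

10.9 A

ω = 2π×1698/60 = 177.8 rad/s; P_out = τω = 12.6 × 177.8 = 2240 W
P_in = P_out / η = 2240 / 0.713 = 3142 W
I_L = P_in / (√3·V_L·cosφ) = 3142 / (1.732 × 230 × 0.721) = 10.9 A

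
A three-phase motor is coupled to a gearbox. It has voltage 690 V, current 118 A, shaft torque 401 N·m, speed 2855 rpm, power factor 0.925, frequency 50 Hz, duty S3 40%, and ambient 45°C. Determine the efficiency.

ω = 2π × 2855/60 = 299 rad/s; P_out = τω = 401 × 299 = 119899 W
P_in = √3·V_L·I_L·cosφ = 1.732 × 690 × 118 × 0.925 = 130443 W
η = P_out / P_in = 119899 / 130443 = 0.919 = 91.9%

91.9 %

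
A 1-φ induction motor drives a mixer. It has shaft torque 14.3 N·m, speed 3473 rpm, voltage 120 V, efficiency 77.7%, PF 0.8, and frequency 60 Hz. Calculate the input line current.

ω = 2π×3473/60 = 363.7 rad/s; P_out = τω = 14.3 × 363.7 = 5201 W
P_in = P_out / η = 5201 / 0.777 = 6694 W
I = P_in / (V·cosφ) = 6694 / (120 × 0.8) = 69.7 A

69.7 A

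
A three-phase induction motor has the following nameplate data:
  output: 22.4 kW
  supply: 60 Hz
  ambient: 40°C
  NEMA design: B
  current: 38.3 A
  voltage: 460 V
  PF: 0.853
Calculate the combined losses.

P_in = √3·V·I·cosφ = 1.732×460×38.3×0.853 = 26029 W
P_out = 22400 W
Losses = P_in − P_out = 26029 − 22400 = 3629 W

3630 W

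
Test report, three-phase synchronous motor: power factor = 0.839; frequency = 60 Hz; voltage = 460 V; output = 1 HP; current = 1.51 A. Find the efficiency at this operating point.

P_out = 1 × 746 = 746 W
P_in = √3·V_L·I_L·cosφ = 1.732 × 460 × 1.51 × 0.839 = 1009 W
η = P_out / P_in = 746 / 1009 = 0.739 = 73.9%

73.9 %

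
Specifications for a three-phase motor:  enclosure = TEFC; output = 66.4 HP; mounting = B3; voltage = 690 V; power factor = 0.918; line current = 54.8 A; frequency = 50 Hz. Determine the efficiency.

82.4 %

P_out = 66.4 × 746 = 49534 W
P_in = √3·V_L·I_L·cosφ = 1.732 × 690 × 54.8 × 0.918 = 60120 W
η = P_out / P_in = 49534 / 60120 = 0.824 = 82.4%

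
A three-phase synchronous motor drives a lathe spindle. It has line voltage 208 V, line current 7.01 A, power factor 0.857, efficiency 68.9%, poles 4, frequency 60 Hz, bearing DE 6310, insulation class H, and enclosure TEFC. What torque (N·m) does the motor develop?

P_in = √3·V·I·cosφ = 1.732 × 208 × 7.01 × 0.857 = 2164 W
P_out = η·P_in = 0.689 × 2164 = 1491 W
n = n_s = 120×60/4 = 1800 rpm (synchronous)
ω = 2π×1800/60 = 188.5 rad/s
τ = P_out/ω = 1491/188.5 = 7.91 N·m

7.91 N·m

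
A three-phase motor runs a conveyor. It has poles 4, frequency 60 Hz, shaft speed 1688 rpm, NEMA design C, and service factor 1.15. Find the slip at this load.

6.22 %

n_s = 120f/p = 120×60/4 = 1800 rpm
s = (n_s − n)/n_s = (1800 − 1688)/1800 = 0.0622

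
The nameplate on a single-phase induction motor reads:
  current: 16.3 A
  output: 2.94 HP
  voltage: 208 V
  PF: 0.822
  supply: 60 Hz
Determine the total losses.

594 W

P_in = V·I·cosφ = 208×16.3×0.822 = 2787 W
P_out = 2.94×746 = 2193 W
Losses = P_in − P_out = 2787 − 2193 = 594 W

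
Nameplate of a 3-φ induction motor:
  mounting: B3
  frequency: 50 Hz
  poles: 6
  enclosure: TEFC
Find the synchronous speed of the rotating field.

n_s = 120f/p = 120×50/6 = 1000 rpm

1000 rpm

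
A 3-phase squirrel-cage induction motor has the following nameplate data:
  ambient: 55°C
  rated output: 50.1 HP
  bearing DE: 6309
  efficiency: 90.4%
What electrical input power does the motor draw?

P_out = 50.1 × 746 = 37375 W
P_in = P_out/η = 37375/0.904 = 41344 W = 41.3 kW

41.3 kW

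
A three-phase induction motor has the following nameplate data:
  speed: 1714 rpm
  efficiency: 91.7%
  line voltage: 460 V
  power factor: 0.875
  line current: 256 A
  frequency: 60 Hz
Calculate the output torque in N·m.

P_in = √3·V·I·cosφ = 1.732 × 460 × 256 × 0.875 = 178465 W
P_out = η·P_in = 0.917 × 178465 = 163652 W
n = 1714 rpm
ω = 2π×1714/60 = 179.5 rad/s
τ = P_out/ω = 163652/179.5 = 912 N·m

912 N·m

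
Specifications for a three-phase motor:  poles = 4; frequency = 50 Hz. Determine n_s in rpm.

n_s = 120f/p = 120×50/4 = 1500 rpm

1500 rpm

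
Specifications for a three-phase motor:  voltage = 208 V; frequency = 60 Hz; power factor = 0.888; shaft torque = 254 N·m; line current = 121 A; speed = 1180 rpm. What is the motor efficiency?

81.1 %

ω = 2π × 1180/60 = 123.6 rad/s; P_out = τω = 254 × 123.6 = 31394 W
P_in = √3·V_L·I_L·cosφ = 1.732 × 208 × 121 × 0.888 = 38709 W
η = P_out / P_in = 31394 / 38709 = 0.811 = 81.1%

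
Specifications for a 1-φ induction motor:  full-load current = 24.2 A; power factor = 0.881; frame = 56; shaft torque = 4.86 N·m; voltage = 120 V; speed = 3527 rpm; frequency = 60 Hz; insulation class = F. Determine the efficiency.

70.2 %

ω = 2π × 3527/60 = 369.3 rad/s; P_out = τω = 4.86 × 369.3 = 1795 W
P_in = V·I·cosφ = 120 × 24.2 × 0.881 = 2558 W
η = P_out / P_in = 1795 / 2558 = 0.702 = 70.2%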